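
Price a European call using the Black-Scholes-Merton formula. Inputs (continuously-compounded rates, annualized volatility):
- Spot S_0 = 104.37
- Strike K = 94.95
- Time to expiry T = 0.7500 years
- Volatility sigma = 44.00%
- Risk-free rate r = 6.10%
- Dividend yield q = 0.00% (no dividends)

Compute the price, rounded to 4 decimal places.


Answer: Price = 22.5457

Derivation:
d1 = (ln(S/K) + (r - q + 0.5*sigma^2) * T) / (sigma * sqrt(T)) = 0.55882740
d2 = d1 - sigma * sqrt(T) = 0.17777623
exp(-rT) = 0.95528075; exp(-qT) = 1.00000000
C = S_0 * exp(-qT) * N(d1) - K * exp(-rT) * N(d2)
N(d1) = 0.71186024; N(d2) = 0.57055064
C = 104.3700 * 1.00000000 * 0.71186024 - 94.9500 * 0.95528075 * 0.57055064 = 22.5457


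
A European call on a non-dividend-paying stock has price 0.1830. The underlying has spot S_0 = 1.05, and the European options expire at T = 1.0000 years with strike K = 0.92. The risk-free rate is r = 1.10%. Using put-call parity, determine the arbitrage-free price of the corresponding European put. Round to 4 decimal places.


Answer: Put price = 0.0429

Derivation:
Put-call parity: C - P = S_0 * exp(-qT) - K * exp(-rT).
S_0 * exp(-qT) = 1.0500 * 1.00000000 = 1.05000000
K * exp(-rT) = 0.9200 * 0.98906028 = 0.90993546
P = C - S*exp(-qT) + K*exp(-rT)
P = 0.1830 - 1.05000000 + 0.90993546 = 0.0429


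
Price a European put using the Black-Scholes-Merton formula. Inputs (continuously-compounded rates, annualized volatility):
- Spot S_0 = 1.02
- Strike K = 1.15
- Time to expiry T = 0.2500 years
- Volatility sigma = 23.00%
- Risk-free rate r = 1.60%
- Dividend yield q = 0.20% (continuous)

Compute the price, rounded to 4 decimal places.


Answer: Price = 0.1360

Derivation:
d1 = (ln(S/K) + (r - q + 0.5*sigma^2) * T) / (sigma * sqrt(T)) = -0.95518970
d2 = d1 - sigma * sqrt(T) = -1.07018970
exp(-rT) = 0.99600799; exp(-qT) = 0.99950012
P = K * exp(-rT) * N(-d2) - S_0 * exp(-qT) * N(-d1)
N(-d1) = 0.83025911; N(-d2) = 0.85773303
P = 1.1500 * 0.99600799 * 0.85773303 - 1.0200 * 0.99950012 * 0.83025911 = 0.1360


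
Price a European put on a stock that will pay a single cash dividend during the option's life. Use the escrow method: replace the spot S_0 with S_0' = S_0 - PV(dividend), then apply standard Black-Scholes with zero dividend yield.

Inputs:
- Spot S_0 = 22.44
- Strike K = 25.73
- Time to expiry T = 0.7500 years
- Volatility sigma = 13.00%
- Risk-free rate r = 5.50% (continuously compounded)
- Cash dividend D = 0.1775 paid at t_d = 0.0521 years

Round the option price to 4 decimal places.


Answer: Price = 2.6829

Derivation:
PV(D) = D * exp(-r * t_d) = 0.1775 * 0.99713860 = 0.17699210
S_0' = S_0 - PV(D) = 22.4400 - 0.17699210 = 22.26300790
d1 = (ln(S_0'/K) + (r + sigma^2/2)*T) / (sigma*sqrt(T)) = -0.86286032
d2 = d1 - sigma*sqrt(T) = -0.97544362
exp(-rT) = 0.95958920
N(-d1) = 0.80589286; N(-d2) = 0.83532987
P = K * exp(-rT) * N(-d2) - S_0' * N(-d1) = 25.7300 * 0.95958920 * 0.83532987 - 22.26300790 * 0.80589286 = 2.6829


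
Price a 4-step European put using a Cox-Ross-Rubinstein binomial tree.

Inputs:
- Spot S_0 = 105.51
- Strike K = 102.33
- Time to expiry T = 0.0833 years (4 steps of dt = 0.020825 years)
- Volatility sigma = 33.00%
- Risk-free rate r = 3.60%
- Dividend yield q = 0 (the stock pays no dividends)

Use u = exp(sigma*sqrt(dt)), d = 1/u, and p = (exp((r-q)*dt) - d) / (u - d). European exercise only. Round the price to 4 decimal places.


Answer: Price = V(0,0) = 2.5952

Derivation:
dt = T/N = 0.020825
u = exp(sigma*sqrt(dt)) = 1.048774; d = 1/u = 0.953494
p = (exp((r-q)*dt) - d) / (u - d) = 0.495968
Discount per step: exp(-r*dt) = 0.999251
Stock lattice S(k, i) with i counting down-moves:
  k=0: S(0,0) = 105.5100
  k=1: S(1,0) = 110.6561; S(1,1) = 100.6032
  k=2: S(2,0) = 116.0533; S(2,1) = 105.5100; S(2,2) = 95.9246
  k=3: S(3,0) = 121.7137; S(3,1) = 110.6561; S(3,2) = 100.6032; S(3,3) = 91.4635
  k=4: S(4,0) = 127.6501; S(4,1) = 116.0533; S(4,2) = 105.5100; S(4,3) = 95.9246; S(4,4) = 87.2099
Terminal payoffs V(N, i) = max(K - S_T, 0):
  V(4,0) = 0.000000; V(4,1) = 0.000000; V(4,2) = 0.000000; V(4,3) = 6.405445; V(4,4) = 15.120065
Backward induction: V(k, i) = exp(-r*dt) * [p * V(k+1, i) + (1-p) * V(k+1, i+1)].
  V(3,0) = exp(-r*dt) * [p*0.000000 + (1-p)*0.000000] = 0.000000
  V(3,1) = exp(-r*dt) * [p*0.000000 + (1-p)*0.000000] = 0.000000
  V(3,2) = exp(-r*dt) * [p*0.000000 + (1-p)*6.405445] = 3.226129
  V(3,3) = exp(-r*dt) * [p*6.405445 + (1-p)*15.120065] = 10.789799
  V(2,0) = exp(-r*dt) * [p*0.000000 + (1-p)*0.000000] = 0.000000
  V(2,1) = exp(-r*dt) * [p*0.000000 + (1-p)*3.226129] = 1.624853
  V(2,2) = exp(-r*dt) * [p*3.226129 + (1-p)*10.789799] = 7.033185
  V(1,0) = exp(-r*dt) * [p*0.000000 + (1-p)*1.624853] = 0.818364
  V(1,1) = exp(-r*dt) * [p*1.624853 + (1-p)*7.033185] = 4.347564
  V(0,0) = exp(-r*dt) * [p*0.818364 + (1-p)*4.347564] = 2.595247


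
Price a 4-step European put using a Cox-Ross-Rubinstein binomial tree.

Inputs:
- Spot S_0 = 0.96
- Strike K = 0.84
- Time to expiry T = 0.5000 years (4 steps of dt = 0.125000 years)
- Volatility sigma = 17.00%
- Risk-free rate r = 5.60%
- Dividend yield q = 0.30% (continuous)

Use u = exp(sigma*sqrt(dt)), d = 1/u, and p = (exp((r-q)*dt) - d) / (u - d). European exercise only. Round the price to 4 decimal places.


dt = T/N = 0.125000
u = exp(sigma*sqrt(dt)) = 1.061947; d = 1/u = 0.941667
p = (exp((r-q)*dt) - d) / (u - d) = 0.540241
Discount per step: exp(-r*dt) = 0.993024
Stock lattice S(k, i) with i counting down-moves:
  k=0: S(0,0) = 0.9600
  k=1: S(1,0) = 1.0195; S(1,1) = 0.9040
  k=2: S(2,0) = 1.0826; S(2,1) = 0.9600; S(2,2) = 0.8513
  k=3: S(3,0) = 1.1497; S(3,1) = 1.0195; S(3,2) = 0.9040; S(3,3) = 0.8016
  k=4: S(4,0) = 1.2209; S(4,1) = 1.0826; S(4,2) = 0.9600; S(4,3) = 0.8513; S(4,4) = 0.7548
Terminal payoffs V(N, i) = max(K - S_T, 0):
  V(4,0) = 0.000000; V(4,1) = 0.000000; V(4,2) = 0.000000; V(4,3) = 0.000000; V(4,4) = 0.085152
Backward induction: V(k, i) = exp(-r*dt) * [p * V(k+1, i) + (1-p) * V(k+1, i+1)].
  V(3,0) = exp(-r*dt) * [p*0.000000 + (1-p)*0.000000] = 0.000000
  V(3,1) = exp(-r*dt) * [p*0.000000 + (1-p)*0.000000] = 0.000000
  V(3,2) = exp(-r*dt) * [p*0.000000 + (1-p)*0.000000] = 0.000000
  V(3,3) = exp(-r*dt) * [p*0.000000 + (1-p)*0.085152] = 0.038876
  V(2,0) = exp(-r*dt) * [p*0.000000 + (1-p)*0.000000] = 0.000000
  V(2,1) = exp(-r*dt) * [p*0.000000 + (1-p)*0.000000] = 0.000000
  V(2,2) = exp(-r*dt) * [p*0.000000 + (1-p)*0.038876] = 0.017749
  V(1,0) = exp(-r*dt) * [p*0.000000 + (1-p)*0.000000] = 0.000000
  V(1,1) = exp(-r*dt) * [p*0.000000 + (1-p)*0.017749] = 0.008103
  V(0,0) = exp(-r*dt) * [p*0.000000 + (1-p)*0.008103] = 0.003700

Answer: Price = V(0,0) = 0.0037


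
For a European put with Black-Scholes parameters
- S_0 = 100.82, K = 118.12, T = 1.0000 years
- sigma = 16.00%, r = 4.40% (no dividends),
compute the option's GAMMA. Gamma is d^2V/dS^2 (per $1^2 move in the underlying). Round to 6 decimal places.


Answer: Gamma = 0.020218

Derivation:
d1 = -0.6347769264; d2 = -0.7947769264
phi(d1) = 0.3261462409; exp(-qT) = 1.0000000000; exp(-rT) = 0.9569539575
Gamma = exp(-qT) * phi(d1) / (S * sigma * sqrt(T)) = 1.0000000000 * 0.3261462409 / (100.8200 * 0.1600 * 1.0000000000) = 0.020218


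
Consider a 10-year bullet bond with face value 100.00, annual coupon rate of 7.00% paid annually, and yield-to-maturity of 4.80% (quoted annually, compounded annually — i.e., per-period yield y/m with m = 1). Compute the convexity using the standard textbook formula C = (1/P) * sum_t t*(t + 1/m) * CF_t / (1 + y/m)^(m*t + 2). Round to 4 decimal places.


Coupon per period c = face * coupon_rate / m = 7.000000
Periods per year m = 1; per-period yield y/m = 0.048000
Number of cashflows N = 10
Cashflows (t years, CF_t, discount factor 1/(1+y/m)^(m*t), PV):
  t = 1.0000: CF_t = 7.000000, DF = 0.954198, PV = 6.679389
  t = 2.0000: CF_t = 7.000000, DF = 0.910495, PV = 6.373463
  t = 3.0000: CF_t = 7.000000, DF = 0.868793, PV = 6.081549
  t = 4.0000: CF_t = 7.000000, DF = 0.829001, PV = 5.803005
  t = 5.0000: CF_t = 7.000000, DF = 0.791031, PV = 5.537218
  t = 6.0000: CF_t = 7.000000, DF = 0.754801, PV = 5.283605
  t = 7.0000: CF_t = 7.000000, DF = 0.720230, PV = 5.041608
  t = 8.0000: CF_t = 7.000000, DF = 0.687242, PV = 4.810695
  t = 9.0000: CF_t = 7.000000, DF = 0.655765, PV = 4.590357
  t = 10.0000: CF_t = 107.000000, DF = 0.625730, PV = 66.953140
Price P = sum_t PV_t = 117.154029
Convexity numerator sum_t t*(t + 1/m) * CF_t / (1+y/m)^(m*t + 2):
  t = 1.0000: term = 12.163097
  t = 2.0000: term = 34.818027
  t = 3.0000: term = 66.446617
  t = 4.0000: term = 105.672100
  t = 5.0000: term = 151.248235
  t = 6.0000: term = 202.049169
  t = 7.0000: term = 257.060012
  t = 8.0000: term = 315.368062
  t = 9.0000: term = 376.154655
  t = 10.0000: term = 6705.652923
Convexity = (1/P) * sum = 8226.632898 / 117.154029 = 70.220657

Answer: Convexity = 70.2207


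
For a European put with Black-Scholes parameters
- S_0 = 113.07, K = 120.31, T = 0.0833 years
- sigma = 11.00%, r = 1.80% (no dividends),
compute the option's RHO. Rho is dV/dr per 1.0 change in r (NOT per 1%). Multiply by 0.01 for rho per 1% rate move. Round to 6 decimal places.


Answer: Rho = -9.734577

Derivation:
d1 = -1.8918183220; d2 = -1.9235662353
phi(d1) = 0.0666415638; exp(-qT) = 1.0000000000; exp(-rT) = 0.9985017235
N(-d2) = 0.9727955116
Rho = -K*T*exp(-rT)*N(-d2) = -120.3100 * 0.0833 * 0.9985017235 * 0.9727955116 = -9.734577


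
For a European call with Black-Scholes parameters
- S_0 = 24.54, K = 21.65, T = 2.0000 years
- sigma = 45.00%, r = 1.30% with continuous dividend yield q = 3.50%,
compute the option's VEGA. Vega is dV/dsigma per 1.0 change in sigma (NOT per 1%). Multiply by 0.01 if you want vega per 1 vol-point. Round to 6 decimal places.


Answer: Vega = 11.687327

Derivation:
d1 = 0.4459470815; d2 = -0.1904490216
phi(d1) = 0.3611821299; exp(-qT) = 0.9323938199; exp(-rT) = 0.9743350896
Vega = S * exp(-qT) * phi(d1) * sqrt(T) = 24.5400 * 0.9323938199 * 0.3611821299 * 1.4142135624 = 11.687327


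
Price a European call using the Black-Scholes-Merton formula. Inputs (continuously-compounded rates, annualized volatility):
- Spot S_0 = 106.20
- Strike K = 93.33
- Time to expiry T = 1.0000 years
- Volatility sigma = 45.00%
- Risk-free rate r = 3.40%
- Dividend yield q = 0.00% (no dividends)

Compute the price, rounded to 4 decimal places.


d1 = (ln(S/K) + (r - q + 0.5*sigma^2) * T) / (sigma * sqrt(T)) = 0.58762780
d2 = d1 - sigma * sqrt(T) = 0.13762780
exp(-rT) = 0.96657150; exp(-qT) = 1.00000000
C = S_0 * exp(-qT) * N(d1) - K * exp(-rT) * N(d2)
N(d1) = 0.72160893; N(d2) = 0.55473271
C = 106.2000 * 1.00000000 * 0.72160893 - 93.3300 * 0.96657150 * 0.55473271 = 26.5924

Answer: Price = 26.5924


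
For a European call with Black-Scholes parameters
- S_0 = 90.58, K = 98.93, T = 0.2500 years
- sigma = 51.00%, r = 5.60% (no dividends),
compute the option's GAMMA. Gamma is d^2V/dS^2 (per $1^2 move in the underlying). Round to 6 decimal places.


Answer: Gamma = 0.017043

Derivation:
d1 = -0.1633983969; d2 = -0.4183983969
phi(d1) = 0.3936519833; exp(-qT) = 1.0000000000; exp(-rT) = 0.9860975443
Gamma = exp(-qT) * phi(d1) / (S * sigma * sqrt(T)) = 1.0000000000 * 0.3936519833 / (90.5800 * 0.5100 * 0.5000000000) = 0.017043


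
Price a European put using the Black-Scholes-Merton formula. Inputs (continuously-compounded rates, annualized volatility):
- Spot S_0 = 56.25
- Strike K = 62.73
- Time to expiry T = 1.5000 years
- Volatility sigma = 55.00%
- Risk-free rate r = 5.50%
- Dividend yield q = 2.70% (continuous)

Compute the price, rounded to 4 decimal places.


Answer: Price = 16.6829

Derivation:
d1 = (ln(S/K) + (r - q + 0.5*sigma^2) * T) / (sigma * sqrt(T)) = 0.23729059
d2 = d1 - sigma * sqrt(T) = -0.43631909
exp(-rT) = 0.92081144; exp(-qT) = 0.96030916
P = K * exp(-rT) * N(-d2) - S_0 * exp(-qT) * N(-d1)
N(-d1) = 0.40621568; N(-d2) = 0.66869738
P = 62.7300 * 0.92081144 * 0.66869738 - 56.2500 * 0.96030916 * 0.40621568 = 16.6829


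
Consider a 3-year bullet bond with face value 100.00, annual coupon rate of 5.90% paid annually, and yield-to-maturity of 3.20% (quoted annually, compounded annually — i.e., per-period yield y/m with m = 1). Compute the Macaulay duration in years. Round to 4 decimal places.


Coupon per period c = face * coupon_rate / m = 5.900000
Periods per year m = 1; per-period yield y/m = 0.032000
Number of cashflows N = 3
Cashflows (t years, CF_t, discount factor 1/(1+y/m)^(m*t), PV):
  t = 1.0000: CF_t = 5.900000, DF = 0.968992, PV = 5.717054
  t = 2.0000: CF_t = 5.900000, DF = 0.938946, PV = 5.539781
  t = 3.0000: CF_t = 105.900000, DF = 0.909831, PV = 96.351142
Price P = sum_t PV_t = 107.607978
Macaulay numerator sum_t t * PV_t:
  t * PV_t at t = 1.0000: 5.717054
  t * PV_t at t = 2.0000: 11.079563
  t * PV_t at t = 3.0000: 289.053427
Macaulay duration D = (sum_t t * PV_t) / P = 305.850044 / 107.607978 = 2.842262

Answer: Macaulay duration = 2.8423 years


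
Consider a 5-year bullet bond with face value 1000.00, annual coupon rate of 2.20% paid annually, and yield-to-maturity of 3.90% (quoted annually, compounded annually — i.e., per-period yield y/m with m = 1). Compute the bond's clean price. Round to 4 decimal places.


Coupon per period c = face * coupon_rate / m = 22.000000
Periods per year m = 1; per-period yield y/m = 0.039000
Number of cashflows N = 5
Cashflows (t years, CF_t, discount factor 1/(1+y/m)^(m*t), PV):
  t = 1.0000: CF_t = 22.000000, DF = 0.962464, PV = 21.174206
  t = 2.0000: CF_t = 22.000000, DF = 0.926337, PV = 20.379409
  t = 3.0000: CF_t = 22.000000, DF = 0.891566, PV = 19.614446
  t = 4.0000: CF_t = 22.000000, DF = 0.858100, PV = 18.878196
  t = 5.0000: CF_t = 1022.000000, DF = 0.825890, PV = 844.059686
Price P = sum_t PV_t = 924.105943

Answer: Price = 924.1059


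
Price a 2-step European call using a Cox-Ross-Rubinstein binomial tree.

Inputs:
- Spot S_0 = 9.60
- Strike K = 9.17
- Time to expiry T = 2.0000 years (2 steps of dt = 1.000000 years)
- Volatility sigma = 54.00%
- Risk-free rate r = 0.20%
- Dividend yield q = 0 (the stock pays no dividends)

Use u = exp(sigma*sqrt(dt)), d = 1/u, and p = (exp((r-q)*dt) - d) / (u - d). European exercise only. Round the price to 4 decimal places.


dt = T/N = 1.000000
u = exp(sigma*sqrt(dt)) = 1.716007; d = 1/u = 0.582748
p = (exp((r-q)*dt) - d) / (u - d) = 0.369954
Discount per step: exp(-r*dt) = 0.998002
Stock lattice S(k, i) with i counting down-moves:
  k=0: S(0,0) = 9.6000
  k=1: S(1,0) = 16.4737; S(1,1) = 5.5944
  k=2: S(2,0) = 28.2689; S(2,1) = 9.6000; S(2,2) = 3.2601
Terminal payoffs V(N, i) = max(S_T - K, 0):
  V(2,0) = 19.098924; V(2,1) = 0.430000; V(2,2) = 0.000000
Backward induction: V(k, i) = exp(-r*dt) * [p * V(k+1, i) + (1-p) * V(k+1, i+1)].
  V(1,0) = exp(-r*dt) * [p*19.098924 + (1-p)*0.430000] = 7.321988
  V(1,1) = exp(-r*dt) * [p*0.430000 + (1-p)*0.000000] = 0.158762
  V(0,0) = exp(-r*dt) * [p*7.321988 + (1-p)*0.158762] = 2.803215

Answer: Price = V(0,0) = 2.8032


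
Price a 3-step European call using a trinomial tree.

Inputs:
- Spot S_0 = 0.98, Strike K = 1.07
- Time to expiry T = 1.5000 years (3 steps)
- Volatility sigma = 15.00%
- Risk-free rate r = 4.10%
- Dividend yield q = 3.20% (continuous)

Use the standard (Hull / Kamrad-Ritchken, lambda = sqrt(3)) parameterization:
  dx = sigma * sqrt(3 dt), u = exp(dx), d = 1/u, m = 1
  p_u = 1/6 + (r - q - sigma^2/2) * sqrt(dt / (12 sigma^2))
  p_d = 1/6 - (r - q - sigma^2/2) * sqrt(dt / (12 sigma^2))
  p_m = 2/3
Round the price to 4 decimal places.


Answer: Price = V(0,0) = 0.0434

Derivation:
dt = T/N = 0.500000; dx = sigma*sqrt(3*dt) = 0.183712
u = exp(dx) = 1.201669; d = 1/u = 0.832176
p_u = 0.163605, p_m = 0.666667, p_d = 0.169729
Discount per step: exp(-r*dt) = 0.979709
Stock lattice S(k, j) with j the centered position index:
  k=0: S(0,+0) = 0.9800
  k=1: S(1,-1) = 0.8155; S(1,+0) = 0.9800; S(1,+1) = 1.1776
  k=2: S(2,-2) = 0.6787; S(2,-1) = 0.8155; S(2,+0) = 0.9800; S(2,+1) = 1.1776; S(2,+2) = 1.4151
  k=3: S(3,-3) = 0.5648; S(3,-2) = 0.6787; S(3,-1) = 0.8155; S(3,+0) = 0.9800; S(3,+1) = 1.1776; S(3,+2) = 1.4151; S(3,+3) = 1.7005
Terminal payoffs V(N, j) = max(S_T - K, 0):
  V(3,-3) = 0.000000; V(3,-2) = 0.000000; V(3,-1) = 0.000000; V(3,+0) = 0.000000; V(3,+1) = 0.107636; V(3,+2) = 0.345129; V(3,+3) = 0.630517
Backward induction: V(k, j) = exp(-r*dt) * [p_u * V(k+1, j+1) + p_m * V(k+1, j) + p_d * V(k+1, j-1)]
  V(2,-2) = exp(-r*dt) * [p_u*0.000000 + p_m*0.000000 + p_d*0.000000] = 0.000000
  V(2,-1) = exp(-r*dt) * [p_u*0.000000 + p_m*0.000000 + p_d*0.000000] = 0.000000
  V(2,+0) = exp(-r*dt) * [p_u*0.107636 + p_m*0.000000 + p_d*0.000000] = 0.017252
  V(2,+1) = exp(-r*dt) * [p_u*0.345129 + p_m*0.107636 + p_d*0.000000] = 0.125620
  V(2,+2) = exp(-r*dt) * [p_u*0.630517 + p_m*0.345129 + p_d*0.107636] = 0.344378
  V(1,-1) = exp(-r*dt) * [p_u*0.017252 + p_m*0.000000 + p_d*0.000000] = 0.002765
  V(1,+0) = exp(-r*dt) * [p_u*0.125620 + p_m*0.017252 + p_d*0.000000] = 0.031403
  V(1,+1) = exp(-r*dt) * [p_u*0.344378 + p_m*0.125620 + p_d*0.017252] = 0.140115
  V(0,+0) = exp(-r*dt) * [p_u*0.140115 + p_m*0.031403 + p_d*0.002765] = 0.043429


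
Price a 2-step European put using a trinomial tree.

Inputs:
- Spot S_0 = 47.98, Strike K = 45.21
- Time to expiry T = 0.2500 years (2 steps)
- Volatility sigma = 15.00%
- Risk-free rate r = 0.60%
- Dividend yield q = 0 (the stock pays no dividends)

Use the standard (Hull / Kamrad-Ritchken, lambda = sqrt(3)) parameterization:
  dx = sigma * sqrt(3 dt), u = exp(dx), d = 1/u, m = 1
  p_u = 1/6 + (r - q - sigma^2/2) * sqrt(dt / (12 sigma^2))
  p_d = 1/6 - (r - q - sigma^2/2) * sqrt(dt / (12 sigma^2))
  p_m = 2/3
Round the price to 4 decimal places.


Answer: Price = V(0,0) = 0.4794

Derivation:
dt = T/N = 0.125000; dx = sigma*sqrt(3*dt) = 0.091856
u = exp(dx) = 1.096207; d = 1/u = 0.912237
p_u = 0.163094, p_m = 0.666667, p_d = 0.170239
Discount per step: exp(-r*dt) = 0.999250
Stock lattice S(k, j) with j the centered position index:
  k=0: S(0,+0) = 47.9800
  k=1: S(1,-1) = 43.7691; S(1,+0) = 47.9800; S(1,+1) = 52.5960
  k=2: S(2,-2) = 39.9278; S(2,-1) = 43.7691; S(2,+0) = 47.9800; S(2,+1) = 52.5960; S(2,+2) = 57.6561
Terminal payoffs V(N, j) = max(K - S_T, 0):
  V(2,-2) = 5.282212; V(2,-1) = 1.440887; V(2,+0) = 0.000000; V(2,+1) = 0.000000; V(2,+2) = 0.000000
Backward induction: V(k, j) = exp(-r*dt) * [p_u * V(k+1, j+1) + p_m * V(k+1, j) + p_d * V(k+1, j-1)]
  V(1,-1) = exp(-r*dt) * [p_u*0.000000 + p_m*1.440887 + p_d*5.282212] = 1.858434
  V(1,+0) = exp(-r*dt) * [p_u*0.000000 + p_m*0.000000 + p_d*1.440887] = 0.245111
  V(1,+1) = exp(-r*dt) * [p_u*0.000000 + p_m*0.000000 + p_d*0.000000] = 0.000000
  V(0,+0) = exp(-r*dt) * [p_u*0.000000 + p_m*0.245111 + p_d*1.858434] = 0.479425


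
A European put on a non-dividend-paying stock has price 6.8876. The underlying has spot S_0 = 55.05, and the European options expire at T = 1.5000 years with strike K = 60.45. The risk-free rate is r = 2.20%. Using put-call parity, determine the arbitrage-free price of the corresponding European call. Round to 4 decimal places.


Put-call parity: C - P = S_0 * exp(-qT) - K * exp(-rT).
S_0 * exp(-qT) = 55.0500 * 1.00000000 = 55.05000000
K * exp(-rT) = 60.4500 * 0.96753856 = 58.48770593
C = P + S*exp(-qT) - K*exp(-rT)
C = 6.8876 + 55.05000000 - 58.48770593 = 3.4499

Answer: Call price = 3.4499


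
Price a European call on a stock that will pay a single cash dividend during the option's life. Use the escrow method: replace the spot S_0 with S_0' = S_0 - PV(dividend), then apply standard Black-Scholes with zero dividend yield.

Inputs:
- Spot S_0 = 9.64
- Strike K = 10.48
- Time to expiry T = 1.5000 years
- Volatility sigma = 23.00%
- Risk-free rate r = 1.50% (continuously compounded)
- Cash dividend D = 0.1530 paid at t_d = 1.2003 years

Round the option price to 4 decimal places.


Answer: Price = 0.7673

Derivation:
PV(D) = D * exp(-r * t_d) = 0.1530 * 0.98215661 = 0.15026996
S_0' = S_0 - PV(D) = 9.6400 - 0.15026996 = 9.48973004
d1 = (ln(S_0'/K) + (r + sigma^2/2)*T) / (sigma*sqrt(T)) = -0.13164592
d2 = d1 - sigma*sqrt(T) = -0.41333724
exp(-rT) = 0.97775124
N(d1) = 0.44763218; N(d2) = 0.33967977
C = S_0' * N(d1) - K * exp(-rT) * N(d2) = 9.48973004 * 0.44763218 - 10.4800 * 0.97775124 * 0.33967977 = 0.7673


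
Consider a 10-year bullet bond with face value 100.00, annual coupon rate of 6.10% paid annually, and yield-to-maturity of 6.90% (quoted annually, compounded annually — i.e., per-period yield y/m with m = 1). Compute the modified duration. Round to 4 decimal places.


Coupon per period c = face * coupon_rate / m = 6.100000
Periods per year m = 1; per-period yield y/m = 0.069000
Number of cashflows N = 10
Cashflows (t years, CF_t, discount factor 1/(1+y/m)^(m*t), PV):
  t = 1.0000: CF_t = 6.100000, DF = 0.935454, PV = 5.706268
  t = 2.0000: CF_t = 6.100000, DF = 0.875074, PV = 5.337949
  t = 3.0000: CF_t = 6.100000, DF = 0.818591, PV = 4.993404
  t = 4.0000: CF_t = 6.100000, DF = 0.765754, PV = 4.671098
  t = 5.0000: CF_t = 6.100000, DF = 0.716327, PV = 4.369596
  t = 6.0000: CF_t = 6.100000, DF = 0.670091, PV = 4.087555
  t = 7.0000: CF_t = 6.100000, DF = 0.626839, PV = 3.823718
  t = 8.0000: CF_t = 6.100000, DF = 0.586379, PV = 3.576911
  t = 9.0000: CF_t = 6.100000, DF = 0.548530, PV = 3.346035
  t = 10.0000: CF_t = 106.100000, DF = 0.513125, PV = 54.442534
Price P = sum_t PV_t = 94.355069
First compute Macaulay numerator sum_t t * PV_t:
  t * PV_t at t = 1.0000: 5.706268
  t * PV_t at t = 2.0000: 10.675898
  t * PV_t at t = 3.0000: 14.980213
  t * PV_t at t = 4.0000: 18.684394
  t * PV_t at t = 5.0000: 21.847981
  t * PV_t at t = 6.0000: 24.525330
  t * PV_t at t = 7.0000: 26.766029
  t * PV_t at t = 8.0000: 28.615292
  t * PV_t at t = 9.0000: 30.114316
  t * PV_t at t = 10.0000: 544.425341
Macaulay duration D = 726.341060 / 94.355069 = 7.697955
Modified duration = D / (1 + y/m) = 7.697955 / (1 + 0.069000) = 7.201080

Answer: Modified duration = 7.2011


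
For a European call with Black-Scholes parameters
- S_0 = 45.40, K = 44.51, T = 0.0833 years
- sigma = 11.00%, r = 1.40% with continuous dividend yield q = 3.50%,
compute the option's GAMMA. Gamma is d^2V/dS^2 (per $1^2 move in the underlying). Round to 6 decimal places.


d1 = 0.5843813051; d2 = 0.5526333918
phi(d1) = 0.3363209764; exp(-qT) = 0.9970887459; exp(-rT) = 0.9988344797
Gamma = exp(-qT) * phi(d1) / (S * sigma * sqrt(T)) = 0.9970887459 * 0.3363209764 / (45.4000 * 0.1100 * 0.2886173938) = 0.232657

Answer: Gamma = 0.232657


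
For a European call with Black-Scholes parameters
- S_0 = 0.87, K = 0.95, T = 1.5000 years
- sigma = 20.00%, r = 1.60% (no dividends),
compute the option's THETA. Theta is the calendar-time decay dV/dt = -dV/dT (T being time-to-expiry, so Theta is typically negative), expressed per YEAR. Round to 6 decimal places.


Answer: Theta = -0.033271

Derivation:
d1 = -0.1386769348; d2 = -0.3836259091
phi(d1) = 0.3951245769; exp(-qT) = 1.0000000000; exp(-rT) = 0.9762857098
Theta = -S*exp(-qT)*phi(d1)*sigma/(2*sqrt(T)) - r*K*exp(-rT)*N(d2) + q*S*exp(-qT)*N(d1)
N(d1) = 0.4448527226; N(d2) = 0.3506278670; sqrt(T) = 1.2247448714
Term 1 = -0.8700 * 1.0000000000 * 0.3951245769 * 0.2000 / (2 * 1.2247448714) = -0.0280677543
Term 2 = -0.0160 * 0.9500 * 0.9762857098 * 0.3506278670 = -0.0052031572
Term 3 = 0 (no dividend yield, q = 0)
Theta = -0.0280677543 + (-0.0052031572) + (0.0000000000) = -0.033271


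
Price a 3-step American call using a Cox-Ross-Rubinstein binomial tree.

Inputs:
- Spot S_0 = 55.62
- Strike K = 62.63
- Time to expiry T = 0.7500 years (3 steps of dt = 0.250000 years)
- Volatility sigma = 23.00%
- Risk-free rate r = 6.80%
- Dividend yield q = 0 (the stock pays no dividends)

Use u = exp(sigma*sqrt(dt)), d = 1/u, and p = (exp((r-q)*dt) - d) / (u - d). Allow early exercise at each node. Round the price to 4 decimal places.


Answer: Price = V(0,0) = 2.4556

Derivation:
dt = T/N = 0.250000
u = exp(sigma*sqrt(dt)) = 1.121873; d = 1/u = 0.891366
p = (exp((r-q)*dt) - d) / (u - d) = 0.545662
Discount per step: exp(-r*dt) = 0.983144
Stock lattice S(k, i) with i counting down-moves:
  k=0: S(0,0) = 55.6200
  k=1: S(1,0) = 62.3986; S(1,1) = 49.5778
  k=2: S(2,0) = 70.0033; S(2,1) = 55.6200; S(2,2) = 44.1920
  k=3: S(3,0) = 78.5349; S(3,1) = 62.3986; S(3,2) = 49.5778; S(3,3) = 39.3912
Terminal payoffs V(N, i) = max(S_T - K, 0):
  V(3,0) = 15.904879; V(3,1) = 0.000000; V(3,2) = 0.000000; V(3,3) = 0.000000
Backward induction: V(k, i) = exp(-r*dt) * [p * V(k+1, i) + (1-p) * V(k+1, i+1)]; then take max(V_cont, immediate exercise) for American.
  V(2,0) = exp(-r*dt) * [p*15.904879 + (1-p)*0.000000] = 8.532405; exercise = 7.373333; V(2,0) = max -> 8.532405
  V(2,1) = exp(-r*dt) * [p*0.000000 + (1-p)*0.000000] = 0.000000; exercise = 0.000000; V(2,1) = max -> 0.000000
  V(2,2) = exp(-r*dt) * [p*0.000000 + (1-p)*0.000000] = 0.000000; exercise = 0.000000; V(2,2) = max -> 0.000000
  V(1,0) = exp(-r*dt) * [p*8.532405 + (1-p)*0.000000] = 4.577333; exercise = 0.000000; V(1,0) = max -> 4.577333
  V(1,1) = exp(-r*dt) * [p*0.000000 + (1-p)*0.000000] = 0.000000; exercise = 0.000000; V(1,1) = max -> 0.000000
  V(0,0) = exp(-r*dt) * [p*4.577333 + (1-p)*0.000000] = 2.455577; exercise = 0.000000; V(0,0) = max -> 2.455577


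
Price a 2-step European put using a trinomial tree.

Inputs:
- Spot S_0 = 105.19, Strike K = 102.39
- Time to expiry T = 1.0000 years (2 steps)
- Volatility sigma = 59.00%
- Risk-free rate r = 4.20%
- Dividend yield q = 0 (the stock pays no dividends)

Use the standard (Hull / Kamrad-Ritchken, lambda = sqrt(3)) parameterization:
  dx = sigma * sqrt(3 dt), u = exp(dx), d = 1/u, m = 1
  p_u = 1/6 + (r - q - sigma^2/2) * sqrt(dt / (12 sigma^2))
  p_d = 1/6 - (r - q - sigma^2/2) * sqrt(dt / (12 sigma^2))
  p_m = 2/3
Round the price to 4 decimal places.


dt = T/N = 0.500000; dx = sigma*sqrt(3*dt) = 0.722599
u = exp(dx) = 2.059781; d = 1/u = 0.485489
p_u = 0.120981, p_m = 0.666667, p_d = 0.212352
Discount per step: exp(-r*dt) = 0.979219
Stock lattice S(k, j) with j the centered position index:
  k=0: S(0,+0) = 105.1900
  k=1: S(1,-1) = 51.0685; S(1,+0) = 105.1900; S(1,+1) = 216.6683
  k=2: S(2,-2) = 24.7932; S(2,-1) = 51.0685; S(2,+0) = 105.1900; S(2,+1) = 216.6683; S(2,+2) = 446.2892
Terminal payoffs V(N, j) = max(K - S_T, 0):
  V(2,-2) = 77.596803; V(2,-1) = 51.321454; V(2,+0) = 0.000000; V(2,+1) = 0.000000; V(2,+2) = 0.000000
Backward induction: V(k, j) = exp(-r*dt) * [p_u * V(k+1, j+1) + p_m * V(k+1, j) + p_d * V(k+1, j-1)]
  V(1,-1) = exp(-r*dt) * [p_u*0.000000 + p_m*51.321454 + p_d*77.596803] = 49.638736
  V(1,+0) = exp(-r*dt) * [p_u*0.000000 + p_m*0.000000 + p_d*51.321454] = 10.671758
  V(1,+1) = exp(-r*dt) * [p_u*0.000000 + p_m*0.000000 + p_d*0.000000] = 0.000000
  V(0,+0) = exp(-r*dt) * [p_u*0.000000 + p_m*10.671758 + p_d*49.638736] = 17.288513

Answer: Price = V(0,0) = 17.2885


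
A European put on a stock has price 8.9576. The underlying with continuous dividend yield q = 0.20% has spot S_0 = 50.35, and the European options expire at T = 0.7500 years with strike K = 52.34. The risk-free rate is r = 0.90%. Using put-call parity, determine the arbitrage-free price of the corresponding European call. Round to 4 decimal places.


Answer: Call price = 7.2442

Derivation:
Put-call parity: C - P = S_0 * exp(-qT) - K * exp(-rT).
S_0 * exp(-qT) = 50.3500 * 0.99850112 = 50.27453162
K * exp(-rT) = 52.3400 * 0.99327273 = 51.98789469
C = P + S*exp(-qT) - K*exp(-rT)
C = 8.9576 + 50.27453162 - 51.98789469 = 7.2442


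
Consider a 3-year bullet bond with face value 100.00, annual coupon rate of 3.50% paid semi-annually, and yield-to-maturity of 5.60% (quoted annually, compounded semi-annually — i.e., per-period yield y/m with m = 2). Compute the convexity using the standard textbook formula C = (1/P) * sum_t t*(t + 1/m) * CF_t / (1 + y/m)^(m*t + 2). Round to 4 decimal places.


Answer: Convexity = 9.3617

Derivation:
Coupon per period c = face * coupon_rate / m = 1.750000
Periods per year m = 2; per-period yield y/m = 0.028000
Number of cashflows N = 6
Cashflows (t years, CF_t, discount factor 1/(1+y/m)^(m*t), PV):
  t = 0.5000: CF_t = 1.750000, DF = 0.972763, PV = 1.702335
  t = 1.0000: CF_t = 1.750000, DF = 0.946267, PV = 1.655968
  t = 1.5000: CF_t = 1.750000, DF = 0.920493, PV = 1.610863
  t = 2.0000: CF_t = 1.750000, DF = 0.895422, PV = 1.566988
  t = 2.5000: CF_t = 1.750000, DF = 0.871033, PV = 1.524307
  t = 3.0000: CF_t = 101.750000, DF = 0.847308, PV = 86.213590
Price P = sum_t PV_t = 94.274050
Convexity numerator sum_t t*(t + 1/m) * CF_t / (1+y/m)^(m*t + 2):
  t = 0.5000: term = 0.805432
  t = 1.0000: term = 2.350482
  t = 1.5000: term = 4.572921
  t = 2.0000: term = 7.413945
  t = 2.5000: term = 10.818013
  t = 3.0000: term = 856.601439
Convexity = (1/P) * sum = 882.562232 / 94.274050 = 9.361667


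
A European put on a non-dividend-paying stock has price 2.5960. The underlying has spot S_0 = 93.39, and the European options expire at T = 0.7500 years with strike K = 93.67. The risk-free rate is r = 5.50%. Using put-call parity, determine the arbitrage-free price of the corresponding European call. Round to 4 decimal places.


Put-call parity: C - P = S_0 * exp(-qT) - K * exp(-rT).
S_0 * exp(-qT) = 93.3900 * 1.00000000 = 93.39000000
K * exp(-rT) = 93.6700 * 0.95958920 = 89.88472061
C = P + S*exp(-qT) - K*exp(-rT)
C = 2.5960 + 93.39000000 - 89.88472061 = 6.1013

Answer: Call price = 6.1013


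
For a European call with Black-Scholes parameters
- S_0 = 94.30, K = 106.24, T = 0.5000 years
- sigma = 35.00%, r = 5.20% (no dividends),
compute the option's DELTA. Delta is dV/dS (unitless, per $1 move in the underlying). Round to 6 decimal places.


d1 = -0.2529199580; d2 = -0.5004073314
phi(d1) = 0.3863843089; exp(-qT) = 1.0000000000; exp(-rT) = 0.9743350896
N(d1) = 0.4001650333
Delta = exp(-qT) * N(d1) = 1.0000000000 * 0.4001650333 = 0.400165

Answer: Delta = 0.400165


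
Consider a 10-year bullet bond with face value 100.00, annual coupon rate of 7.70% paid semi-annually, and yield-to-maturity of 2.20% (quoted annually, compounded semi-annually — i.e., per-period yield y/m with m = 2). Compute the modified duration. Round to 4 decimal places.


Coupon per period c = face * coupon_rate / m = 3.850000
Periods per year m = 2; per-period yield y/m = 0.011000
Number of cashflows N = 20
Cashflows (t years, CF_t, discount factor 1/(1+y/m)^(m*t), PV):
  t = 0.5000: CF_t = 3.850000, DF = 0.989120, PV = 3.808111
  t = 1.0000: CF_t = 3.850000, DF = 0.978358, PV = 3.766677
  t = 1.5000: CF_t = 3.850000, DF = 0.967713, PV = 3.725695
  t = 2.0000: CF_t = 3.850000, DF = 0.957184, PV = 3.685158
  t = 2.5000: CF_t = 3.850000, DF = 0.946769, PV = 3.645062
  t = 3.0000: CF_t = 3.850000, DF = 0.936468, PV = 3.605403
  t = 3.5000: CF_t = 3.850000, DF = 0.926279, PV = 3.566175
  t = 4.0000: CF_t = 3.850000, DF = 0.916201, PV = 3.527374
  t = 4.5000: CF_t = 3.850000, DF = 0.906232, PV = 3.488995
  t = 5.0000: CF_t = 3.850000, DF = 0.896372, PV = 3.451033
  t = 5.5000: CF_t = 3.850000, DF = 0.886620, PV = 3.413485
  t = 6.0000: CF_t = 3.850000, DF = 0.876973, PV = 3.376345
  t = 6.5000: CF_t = 3.850000, DF = 0.867431, PV = 3.339610
  t = 7.0000: CF_t = 3.850000, DF = 0.857993, PV = 3.303274
  t = 7.5000: CF_t = 3.850000, DF = 0.848658, PV = 3.267333
  t = 8.0000: CF_t = 3.850000, DF = 0.839424, PV = 3.231783
  t = 8.5000: CF_t = 3.850000, DF = 0.830291, PV = 3.196621
  t = 9.0000: CF_t = 3.850000, DF = 0.821257, PV = 3.161840
  t = 9.5000: CF_t = 3.850000, DF = 0.812322, PV = 3.127438
  t = 10.0000: CF_t = 103.850000, DF = 0.803483, PV = 83.441747
Price P = sum_t PV_t = 149.129159
First compute Macaulay numerator sum_t t * PV_t:
  t * PV_t at t = 0.5000: 1.904055
  t * PV_t at t = 1.0000: 3.766677
  t * PV_t at t = 1.5000: 5.588542
  t * PV_t at t = 2.0000: 7.370316
  t * PV_t at t = 2.5000: 9.112656
  t * PV_t at t = 3.0000: 10.816209
  t * PV_t at t = 3.5000: 12.481612
  t * PV_t at t = 4.0000: 14.109495
  t * PV_t at t = 4.5000: 15.700477
  t * PV_t at t = 5.0000: 17.255167
  t * PV_t at t = 5.5000: 18.774168
  t * PV_t at t = 6.0000: 20.258072
  t * PV_t at t = 6.5000: 21.707463
  t * PV_t at t = 7.0000: 23.122915
  t * PV_t at t = 7.5000: 24.504997
  t * PV_t at t = 8.0000: 25.854267
  t * PV_t at t = 8.5000: 27.171275
  t * PV_t at t = 9.0000: 28.456563
  t * PV_t at t = 9.5000: 29.710665
  t * PV_t at t = 10.0000: 834.417472
Macaulay duration D = 1152.083063 / 149.129159 = 7.725404
Modified duration = D / (1 + y/m) = 7.725404 / (1 + 0.011000) = 7.641350

Answer: Modified duration = 7.6413


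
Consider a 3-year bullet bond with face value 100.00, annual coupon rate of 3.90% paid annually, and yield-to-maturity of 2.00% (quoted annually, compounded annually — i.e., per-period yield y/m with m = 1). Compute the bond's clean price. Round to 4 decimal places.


Answer: Price = 105.4794

Derivation:
Coupon per period c = face * coupon_rate / m = 3.900000
Periods per year m = 1; per-period yield y/m = 0.020000
Number of cashflows N = 3
Cashflows (t years, CF_t, discount factor 1/(1+y/m)^(m*t), PV):
  t = 1.0000: CF_t = 3.900000, DF = 0.980392, PV = 3.823529
  t = 2.0000: CF_t = 3.900000, DF = 0.961169, PV = 3.748558
  t = 3.0000: CF_t = 103.900000, DF = 0.942322, PV = 97.907291
Price P = sum_t PV_t = 105.479378


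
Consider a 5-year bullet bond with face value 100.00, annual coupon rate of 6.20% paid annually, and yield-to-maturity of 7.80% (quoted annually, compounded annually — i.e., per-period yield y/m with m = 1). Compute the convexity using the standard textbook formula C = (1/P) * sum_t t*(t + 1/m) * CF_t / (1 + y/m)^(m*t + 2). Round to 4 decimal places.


Coupon per period c = face * coupon_rate / m = 6.200000
Periods per year m = 1; per-period yield y/m = 0.078000
Number of cashflows N = 5
Cashflows (t years, CF_t, discount factor 1/(1+y/m)^(m*t), PV):
  t = 1.0000: CF_t = 6.200000, DF = 0.927644, PV = 5.751391
  t = 2.0000: CF_t = 6.200000, DF = 0.860523, PV = 5.335243
  t = 3.0000: CF_t = 6.200000, DF = 0.798259, PV = 4.949205
  t = 4.0000: CF_t = 6.200000, DF = 0.740500, PV = 4.591099
  t = 5.0000: CF_t = 106.200000, DF = 0.686920, PV = 72.950910
Price P = sum_t PV_t = 93.577847
Convexity numerator sum_t t*(t + 1/m) * CF_t / (1+y/m)^(m*t + 2):
  t = 1.0000: term = 9.898409
  t = 2.0000: term = 27.546593
  t = 3.0000: term = 51.106852
  t = 4.0000: term = 79.014923
  t = 5.0000: term = 1883.278054
Convexity = (1/P) * sum = 2050.844831 / 93.577847 = 21.915922

Answer: Convexity = 21.9159


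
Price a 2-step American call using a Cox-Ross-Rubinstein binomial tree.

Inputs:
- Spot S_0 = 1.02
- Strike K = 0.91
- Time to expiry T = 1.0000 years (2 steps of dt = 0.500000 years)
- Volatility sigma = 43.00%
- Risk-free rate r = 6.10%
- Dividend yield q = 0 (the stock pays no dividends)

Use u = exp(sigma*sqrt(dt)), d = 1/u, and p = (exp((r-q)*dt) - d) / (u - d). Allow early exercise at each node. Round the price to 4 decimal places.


Answer: Price = V(0,0) = 0.2559

Derivation:
dt = T/N = 0.500000
u = exp(sigma*sqrt(dt)) = 1.355345; d = 1/u = 0.737820
p = (exp((r-q)*dt) - d) / (u - d) = 0.474718
Discount per step: exp(-r*dt) = 0.969960
Stock lattice S(k, i) with i counting down-moves:
  k=0: S(0,0) = 1.0200
  k=1: S(1,0) = 1.3825; S(1,1) = 0.7526
  k=2: S(2,0) = 1.8737; S(2,1) = 1.0200; S(2,2) = 0.5553
Terminal payoffs V(N, i) = max(S_T - K, 0):
  V(2,0) = 0.963699; V(2,1) = 0.110000; V(2,2) = 0.000000
Backward induction: V(k, i) = exp(-r*dt) * [p * V(k+1, i) + (1-p) * V(k+1, i+1)]; then take max(V_cont, immediate exercise) for American.
  V(1,0) = exp(-r*dt) * [p*0.963699 + (1-p)*0.110000] = 0.499788; exercise = 0.472452; V(1,0) = max -> 0.499788
  V(1,1) = exp(-r*dt) * [p*0.110000 + (1-p)*0.000000] = 0.050650; exercise = 0.000000; V(1,1) = max -> 0.050650
  V(0,0) = exp(-r*dt) * [p*0.499788 + (1-p)*0.050650] = 0.255938; exercise = 0.110000; V(0,0) = max -> 0.255938


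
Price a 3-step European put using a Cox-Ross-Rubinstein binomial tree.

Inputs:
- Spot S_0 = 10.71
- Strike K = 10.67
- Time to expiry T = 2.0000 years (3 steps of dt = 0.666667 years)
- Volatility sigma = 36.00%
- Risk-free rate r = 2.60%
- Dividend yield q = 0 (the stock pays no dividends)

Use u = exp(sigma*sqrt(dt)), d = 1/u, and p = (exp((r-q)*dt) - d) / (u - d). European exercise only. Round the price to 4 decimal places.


Answer: Price = V(0,0) = 1.9835

Derivation:
dt = T/N = 0.666667
u = exp(sigma*sqrt(dt)) = 1.341702; d = 1/u = 0.745322
p = (exp((r-q)*dt) - d) / (u - d) = 0.456357
Discount per step: exp(-r*dt) = 0.982816
Stock lattice S(k, i) with i counting down-moves:
  k=0: S(0,0) = 10.7100
  k=1: S(1,0) = 14.3696; S(1,1) = 7.9824
  k=2: S(2,0) = 19.2798; S(2,1) = 10.7100; S(2,2) = 5.9495
  k=3: S(3,0) = 25.8677; S(3,1) = 14.3696; S(3,2) = 7.9824; S(3,3) = 4.4343
Terminal payoffs V(N, i) = max(K - S_T, 0):
  V(3,0) = 0.000000; V(3,1) = 0.000000; V(3,2) = 2.687600; V(3,3) = 6.235736
Backward induction: V(k, i) = exp(-r*dt) * [p * V(k+1, i) + (1-p) * V(k+1, i+1)].
  V(2,0) = exp(-r*dt) * [p*0.000000 + (1-p)*0.000000] = 0.000000
  V(2,1) = exp(-r*dt) * [p*0.000000 + (1-p)*2.687600] = 1.435986
  V(2,2) = exp(-r*dt) * [p*2.687600 + (1-p)*6.235736] = 4.537188
  V(1,0) = exp(-r*dt) * [p*0.000000 + (1-p)*1.435986] = 0.767248
  V(1,1) = exp(-r*dt) * [p*1.435986 + (1-p)*4.537188] = 3.068284
  V(0,0) = exp(-r*dt) * [p*0.767248 + (1-p)*3.068284] = 1.983509


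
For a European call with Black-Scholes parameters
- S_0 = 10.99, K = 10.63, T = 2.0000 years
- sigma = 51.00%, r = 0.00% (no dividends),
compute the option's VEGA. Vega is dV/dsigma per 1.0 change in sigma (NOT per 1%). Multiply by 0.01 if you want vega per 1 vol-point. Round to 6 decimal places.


d1 = 0.4068021029; d2 = -0.3144468139
phi(d1) = 0.3672610012; exp(-qT) = 1.0000000000; exp(-rT) = 1.0000000000
Vega = S * exp(-qT) * phi(d1) * sqrt(T) = 10.9900 * 1.0000000000 * 0.3672610012 * 1.4142135624 = 5.708047

Answer: Vega = 5.708047


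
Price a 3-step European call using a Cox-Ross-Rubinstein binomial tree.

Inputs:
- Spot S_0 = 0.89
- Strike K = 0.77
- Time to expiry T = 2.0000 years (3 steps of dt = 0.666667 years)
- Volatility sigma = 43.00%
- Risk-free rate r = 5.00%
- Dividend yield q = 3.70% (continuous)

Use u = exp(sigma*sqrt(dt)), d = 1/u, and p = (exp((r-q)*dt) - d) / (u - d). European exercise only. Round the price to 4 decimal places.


Answer: Price = V(0,0) = 0.2635

Derivation:
dt = T/N = 0.666667
u = exp(sigma*sqrt(dt)) = 1.420620; d = 1/u = 0.703918
p = (exp((r-q)*dt) - d) / (u - d) = 0.425262
Discount per step: exp(-r*dt) = 0.967216
Stock lattice S(k, i) with i counting down-moves:
  k=0: S(0,0) = 0.8900
  k=1: S(1,0) = 1.2644; S(1,1) = 0.6265
  k=2: S(2,0) = 1.7962; S(2,1) = 0.8900; S(2,2) = 0.4410
  k=3: S(3,0) = 2.5517; S(3,1) = 1.2644; S(3,2) = 0.6265; S(3,3) = 0.3104
Terminal payoffs V(N, i) = max(S_T - K, 0):
  V(3,0) = 1.781667; V(3,1) = 0.494352; V(3,2) = 0.000000; V(3,3) = 0.000000
Backward induction: V(k, i) = exp(-r*dt) * [p * V(k+1, i) + (1-p) * V(k+1, i+1)].
  V(2,0) = exp(-r*dt) * [p*1.781667 + (1-p)*0.494352] = 1.007644
  V(2,1) = exp(-r*dt) * [p*0.494352 + (1-p)*0.000000] = 0.203337
  V(2,2) = exp(-r*dt) * [p*0.000000 + (1-p)*0.000000] = 0.000000
  V(1,0) = exp(-r*dt) * [p*1.007644 + (1-p)*0.203337] = 0.527499
  V(1,1) = exp(-r*dt) * [p*0.203337 + (1-p)*0.000000] = 0.083637
  V(0,0) = exp(-r*dt) * [p*0.527499 + (1-p)*0.083637] = 0.263464


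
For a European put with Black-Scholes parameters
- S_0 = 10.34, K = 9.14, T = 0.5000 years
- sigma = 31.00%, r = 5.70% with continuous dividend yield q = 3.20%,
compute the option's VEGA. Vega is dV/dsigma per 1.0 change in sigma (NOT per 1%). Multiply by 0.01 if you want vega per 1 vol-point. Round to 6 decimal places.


Answer: Vega = 2.200101

Derivation:
d1 = 0.7293896940; d2 = 0.5101865918
phi(d1) = 0.3057635476; exp(-qT) = 0.9841273201; exp(-rT) = 0.9719022941
Vega = S * exp(-qT) * phi(d1) * sqrt(T) = 10.3400 * 0.9841273201 * 0.3057635476 * 0.7071067812 = 2.200101


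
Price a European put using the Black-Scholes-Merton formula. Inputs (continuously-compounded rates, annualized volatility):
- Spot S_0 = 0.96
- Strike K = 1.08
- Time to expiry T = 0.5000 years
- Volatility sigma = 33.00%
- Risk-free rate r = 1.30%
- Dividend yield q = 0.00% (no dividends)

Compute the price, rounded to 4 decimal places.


d1 = (ln(S/K) + (r - q + 0.5*sigma^2) * T) / (sigma * sqrt(T)) = -0.36023035
d2 = d1 - sigma * sqrt(T) = -0.59357558
exp(-rT) = 0.99352108; exp(-qT) = 1.00000000
P = K * exp(-rT) * N(-d2) - S_0 * exp(-qT) * N(-d1)
N(-d1) = 0.64066256; N(-d2) = 0.72360199
P = 1.0800 * 0.99352108 * 0.72360199 - 0.9600 * 1.00000000 * 0.64066256 = 0.1614

Answer: Price = 0.1614
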